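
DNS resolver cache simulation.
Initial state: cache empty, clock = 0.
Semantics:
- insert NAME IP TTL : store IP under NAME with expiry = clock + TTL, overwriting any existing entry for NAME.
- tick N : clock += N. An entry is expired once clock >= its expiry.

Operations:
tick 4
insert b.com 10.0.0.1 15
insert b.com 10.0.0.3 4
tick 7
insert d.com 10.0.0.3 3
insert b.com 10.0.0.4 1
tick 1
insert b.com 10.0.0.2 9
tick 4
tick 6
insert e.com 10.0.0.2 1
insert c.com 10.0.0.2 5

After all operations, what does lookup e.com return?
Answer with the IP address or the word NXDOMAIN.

Answer: 10.0.0.2

Derivation:
Op 1: tick 4 -> clock=4.
Op 2: insert b.com -> 10.0.0.1 (expiry=4+15=19). clock=4
Op 3: insert b.com -> 10.0.0.3 (expiry=4+4=8). clock=4
Op 4: tick 7 -> clock=11. purged={b.com}
Op 5: insert d.com -> 10.0.0.3 (expiry=11+3=14). clock=11
Op 6: insert b.com -> 10.0.0.4 (expiry=11+1=12). clock=11
Op 7: tick 1 -> clock=12. purged={b.com}
Op 8: insert b.com -> 10.0.0.2 (expiry=12+9=21). clock=12
Op 9: tick 4 -> clock=16. purged={d.com}
Op 10: tick 6 -> clock=22. purged={b.com}
Op 11: insert e.com -> 10.0.0.2 (expiry=22+1=23). clock=22
Op 12: insert c.com -> 10.0.0.2 (expiry=22+5=27). clock=22
lookup e.com: present, ip=10.0.0.2 expiry=23 > clock=22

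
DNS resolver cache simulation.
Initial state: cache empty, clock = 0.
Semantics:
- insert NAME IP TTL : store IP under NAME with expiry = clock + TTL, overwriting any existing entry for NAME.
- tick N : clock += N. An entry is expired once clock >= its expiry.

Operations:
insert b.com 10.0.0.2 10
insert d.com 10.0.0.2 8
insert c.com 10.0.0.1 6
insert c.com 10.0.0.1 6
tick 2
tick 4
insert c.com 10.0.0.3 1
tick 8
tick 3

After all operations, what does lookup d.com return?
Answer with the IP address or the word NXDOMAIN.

Op 1: insert b.com -> 10.0.0.2 (expiry=0+10=10). clock=0
Op 2: insert d.com -> 10.0.0.2 (expiry=0+8=8). clock=0
Op 3: insert c.com -> 10.0.0.1 (expiry=0+6=6). clock=0
Op 4: insert c.com -> 10.0.0.1 (expiry=0+6=6). clock=0
Op 5: tick 2 -> clock=2.
Op 6: tick 4 -> clock=6. purged={c.com}
Op 7: insert c.com -> 10.0.0.3 (expiry=6+1=7). clock=6
Op 8: tick 8 -> clock=14. purged={b.com,c.com,d.com}
Op 9: tick 3 -> clock=17.
lookup d.com: not in cache (expired or never inserted)

Answer: NXDOMAIN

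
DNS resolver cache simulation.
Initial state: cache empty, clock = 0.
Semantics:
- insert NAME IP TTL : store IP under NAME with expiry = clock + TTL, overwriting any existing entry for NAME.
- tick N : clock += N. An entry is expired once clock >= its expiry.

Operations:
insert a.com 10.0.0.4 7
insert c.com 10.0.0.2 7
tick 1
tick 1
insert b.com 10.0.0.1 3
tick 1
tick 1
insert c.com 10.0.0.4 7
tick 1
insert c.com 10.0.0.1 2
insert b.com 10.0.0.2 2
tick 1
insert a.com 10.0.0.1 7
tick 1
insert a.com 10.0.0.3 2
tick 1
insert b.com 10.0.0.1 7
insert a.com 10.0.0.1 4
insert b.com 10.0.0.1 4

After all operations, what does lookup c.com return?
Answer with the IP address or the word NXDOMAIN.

Op 1: insert a.com -> 10.0.0.4 (expiry=0+7=7). clock=0
Op 2: insert c.com -> 10.0.0.2 (expiry=0+7=7). clock=0
Op 3: tick 1 -> clock=1.
Op 4: tick 1 -> clock=2.
Op 5: insert b.com -> 10.0.0.1 (expiry=2+3=5). clock=2
Op 6: tick 1 -> clock=3.
Op 7: tick 1 -> clock=4.
Op 8: insert c.com -> 10.0.0.4 (expiry=4+7=11). clock=4
Op 9: tick 1 -> clock=5. purged={b.com}
Op 10: insert c.com -> 10.0.0.1 (expiry=5+2=7). clock=5
Op 11: insert b.com -> 10.0.0.2 (expiry=5+2=7). clock=5
Op 12: tick 1 -> clock=6.
Op 13: insert a.com -> 10.0.0.1 (expiry=6+7=13). clock=6
Op 14: tick 1 -> clock=7. purged={b.com,c.com}
Op 15: insert a.com -> 10.0.0.3 (expiry=7+2=9). clock=7
Op 16: tick 1 -> clock=8.
Op 17: insert b.com -> 10.0.0.1 (expiry=8+7=15). clock=8
Op 18: insert a.com -> 10.0.0.1 (expiry=8+4=12). clock=8
Op 19: insert b.com -> 10.0.0.1 (expiry=8+4=12). clock=8
lookup c.com: not in cache (expired or never inserted)

Answer: NXDOMAIN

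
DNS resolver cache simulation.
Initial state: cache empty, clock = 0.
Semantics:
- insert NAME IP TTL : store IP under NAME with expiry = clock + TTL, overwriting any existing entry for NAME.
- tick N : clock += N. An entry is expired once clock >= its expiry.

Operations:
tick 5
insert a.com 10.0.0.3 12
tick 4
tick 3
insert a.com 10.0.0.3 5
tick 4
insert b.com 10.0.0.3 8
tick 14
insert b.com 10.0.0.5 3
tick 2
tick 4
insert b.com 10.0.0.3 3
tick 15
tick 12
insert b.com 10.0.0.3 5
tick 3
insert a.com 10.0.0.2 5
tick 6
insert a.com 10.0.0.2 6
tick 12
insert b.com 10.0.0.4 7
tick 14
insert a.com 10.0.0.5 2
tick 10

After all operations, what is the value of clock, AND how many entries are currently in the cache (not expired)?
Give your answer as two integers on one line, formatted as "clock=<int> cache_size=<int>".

Op 1: tick 5 -> clock=5.
Op 2: insert a.com -> 10.0.0.3 (expiry=5+12=17). clock=5
Op 3: tick 4 -> clock=9.
Op 4: tick 3 -> clock=12.
Op 5: insert a.com -> 10.0.0.3 (expiry=12+5=17). clock=12
Op 6: tick 4 -> clock=16.
Op 7: insert b.com -> 10.0.0.3 (expiry=16+8=24). clock=16
Op 8: tick 14 -> clock=30. purged={a.com,b.com}
Op 9: insert b.com -> 10.0.0.5 (expiry=30+3=33). clock=30
Op 10: tick 2 -> clock=32.
Op 11: tick 4 -> clock=36. purged={b.com}
Op 12: insert b.com -> 10.0.0.3 (expiry=36+3=39). clock=36
Op 13: tick 15 -> clock=51. purged={b.com}
Op 14: tick 12 -> clock=63.
Op 15: insert b.com -> 10.0.0.3 (expiry=63+5=68). clock=63
Op 16: tick 3 -> clock=66.
Op 17: insert a.com -> 10.0.0.2 (expiry=66+5=71). clock=66
Op 18: tick 6 -> clock=72. purged={a.com,b.com}
Op 19: insert a.com -> 10.0.0.2 (expiry=72+6=78). clock=72
Op 20: tick 12 -> clock=84. purged={a.com}
Op 21: insert b.com -> 10.0.0.4 (expiry=84+7=91). clock=84
Op 22: tick 14 -> clock=98. purged={b.com}
Op 23: insert a.com -> 10.0.0.5 (expiry=98+2=100). clock=98
Op 24: tick 10 -> clock=108. purged={a.com}
Final clock = 108
Final cache (unexpired): {} -> size=0

Answer: clock=108 cache_size=0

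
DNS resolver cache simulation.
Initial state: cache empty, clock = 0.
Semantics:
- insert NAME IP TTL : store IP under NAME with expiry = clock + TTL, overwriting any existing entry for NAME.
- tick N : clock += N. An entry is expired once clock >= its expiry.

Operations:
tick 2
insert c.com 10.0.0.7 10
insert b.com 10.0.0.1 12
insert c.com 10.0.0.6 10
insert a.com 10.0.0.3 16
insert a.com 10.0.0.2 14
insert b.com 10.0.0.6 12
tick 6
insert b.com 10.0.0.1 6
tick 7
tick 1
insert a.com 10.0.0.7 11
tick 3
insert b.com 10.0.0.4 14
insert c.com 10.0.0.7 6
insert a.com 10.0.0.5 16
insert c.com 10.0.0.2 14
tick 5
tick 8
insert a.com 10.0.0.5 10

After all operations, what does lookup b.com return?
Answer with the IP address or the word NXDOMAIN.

Answer: 10.0.0.4

Derivation:
Op 1: tick 2 -> clock=2.
Op 2: insert c.com -> 10.0.0.7 (expiry=2+10=12). clock=2
Op 3: insert b.com -> 10.0.0.1 (expiry=2+12=14). clock=2
Op 4: insert c.com -> 10.0.0.6 (expiry=2+10=12). clock=2
Op 5: insert a.com -> 10.0.0.3 (expiry=2+16=18). clock=2
Op 6: insert a.com -> 10.0.0.2 (expiry=2+14=16). clock=2
Op 7: insert b.com -> 10.0.0.6 (expiry=2+12=14). clock=2
Op 8: tick 6 -> clock=8.
Op 9: insert b.com -> 10.0.0.1 (expiry=8+6=14). clock=8
Op 10: tick 7 -> clock=15. purged={b.com,c.com}
Op 11: tick 1 -> clock=16. purged={a.com}
Op 12: insert a.com -> 10.0.0.7 (expiry=16+11=27). clock=16
Op 13: tick 3 -> clock=19.
Op 14: insert b.com -> 10.0.0.4 (expiry=19+14=33). clock=19
Op 15: insert c.com -> 10.0.0.7 (expiry=19+6=25). clock=19
Op 16: insert a.com -> 10.0.0.5 (expiry=19+16=35). clock=19
Op 17: insert c.com -> 10.0.0.2 (expiry=19+14=33). clock=19
Op 18: tick 5 -> clock=24.
Op 19: tick 8 -> clock=32.
Op 20: insert a.com -> 10.0.0.5 (expiry=32+10=42). clock=32
lookup b.com: present, ip=10.0.0.4 expiry=33 > clock=32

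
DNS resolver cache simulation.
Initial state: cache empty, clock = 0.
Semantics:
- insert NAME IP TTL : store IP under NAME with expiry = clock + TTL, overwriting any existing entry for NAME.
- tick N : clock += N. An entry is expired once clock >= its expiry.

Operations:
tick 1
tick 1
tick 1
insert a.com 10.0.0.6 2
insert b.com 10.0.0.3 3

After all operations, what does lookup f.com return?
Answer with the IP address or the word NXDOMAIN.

Op 1: tick 1 -> clock=1.
Op 2: tick 1 -> clock=2.
Op 3: tick 1 -> clock=3.
Op 4: insert a.com -> 10.0.0.6 (expiry=3+2=5). clock=3
Op 5: insert b.com -> 10.0.0.3 (expiry=3+3=6). clock=3
lookup f.com: not in cache (expired or never inserted)

Answer: NXDOMAIN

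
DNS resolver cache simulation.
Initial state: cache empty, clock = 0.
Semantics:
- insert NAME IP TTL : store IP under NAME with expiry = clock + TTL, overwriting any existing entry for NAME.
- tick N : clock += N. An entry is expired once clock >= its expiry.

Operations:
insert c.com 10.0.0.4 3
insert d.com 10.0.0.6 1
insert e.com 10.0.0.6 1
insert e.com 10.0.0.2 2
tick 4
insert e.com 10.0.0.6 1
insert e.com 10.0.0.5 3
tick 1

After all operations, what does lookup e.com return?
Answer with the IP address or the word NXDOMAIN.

Op 1: insert c.com -> 10.0.0.4 (expiry=0+3=3). clock=0
Op 2: insert d.com -> 10.0.0.6 (expiry=0+1=1). clock=0
Op 3: insert e.com -> 10.0.0.6 (expiry=0+1=1). clock=0
Op 4: insert e.com -> 10.0.0.2 (expiry=0+2=2). clock=0
Op 5: tick 4 -> clock=4. purged={c.com,d.com,e.com}
Op 6: insert e.com -> 10.0.0.6 (expiry=4+1=5). clock=4
Op 7: insert e.com -> 10.0.0.5 (expiry=4+3=7). clock=4
Op 8: tick 1 -> clock=5.
lookup e.com: present, ip=10.0.0.5 expiry=7 > clock=5

Answer: 10.0.0.5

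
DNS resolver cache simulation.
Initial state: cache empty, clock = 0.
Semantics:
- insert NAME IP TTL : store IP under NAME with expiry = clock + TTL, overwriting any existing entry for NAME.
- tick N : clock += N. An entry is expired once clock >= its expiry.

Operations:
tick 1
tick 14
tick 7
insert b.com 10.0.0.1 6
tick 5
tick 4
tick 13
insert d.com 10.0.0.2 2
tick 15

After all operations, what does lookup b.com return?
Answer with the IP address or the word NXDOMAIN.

Op 1: tick 1 -> clock=1.
Op 2: tick 14 -> clock=15.
Op 3: tick 7 -> clock=22.
Op 4: insert b.com -> 10.0.0.1 (expiry=22+6=28). clock=22
Op 5: tick 5 -> clock=27.
Op 6: tick 4 -> clock=31. purged={b.com}
Op 7: tick 13 -> clock=44.
Op 8: insert d.com -> 10.0.0.2 (expiry=44+2=46). clock=44
Op 9: tick 15 -> clock=59. purged={d.com}
lookup b.com: not in cache (expired or never inserted)

Answer: NXDOMAIN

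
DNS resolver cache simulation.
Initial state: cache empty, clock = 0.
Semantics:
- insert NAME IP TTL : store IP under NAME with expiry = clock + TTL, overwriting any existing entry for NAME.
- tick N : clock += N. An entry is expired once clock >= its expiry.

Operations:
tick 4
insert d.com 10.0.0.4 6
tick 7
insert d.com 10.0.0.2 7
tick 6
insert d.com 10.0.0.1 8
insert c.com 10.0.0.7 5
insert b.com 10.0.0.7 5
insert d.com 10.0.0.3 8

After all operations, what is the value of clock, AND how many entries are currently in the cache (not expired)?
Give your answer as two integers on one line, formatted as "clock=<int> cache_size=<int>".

Op 1: tick 4 -> clock=4.
Op 2: insert d.com -> 10.0.0.4 (expiry=4+6=10). clock=4
Op 3: tick 7 -> clock=11. purged={d.com}
Op 4: insert d.com -> 10.0.0.2 (expiry=11+7=18). clock=11
Op 5: tick 6 -> clock=17.
Op 6: insert d.com -> 10.0.0.1 (expiry=17+8=25). clock=17
Op 7: insert c.com -> 10.0.0.7 (expiry=17+5=22). clock=17
Op 8: insert b.com -> 10.0.0.7 (expiry=17+5=22). clock=17
Op 9: insert d.com -> 10.0.0.3 (expiry=17+8=25). clock=17
Final clock = 17
Final cache (unexpired): {b.com,c.com,d.com} -> size=3

Answer: clock=17 cache_size=3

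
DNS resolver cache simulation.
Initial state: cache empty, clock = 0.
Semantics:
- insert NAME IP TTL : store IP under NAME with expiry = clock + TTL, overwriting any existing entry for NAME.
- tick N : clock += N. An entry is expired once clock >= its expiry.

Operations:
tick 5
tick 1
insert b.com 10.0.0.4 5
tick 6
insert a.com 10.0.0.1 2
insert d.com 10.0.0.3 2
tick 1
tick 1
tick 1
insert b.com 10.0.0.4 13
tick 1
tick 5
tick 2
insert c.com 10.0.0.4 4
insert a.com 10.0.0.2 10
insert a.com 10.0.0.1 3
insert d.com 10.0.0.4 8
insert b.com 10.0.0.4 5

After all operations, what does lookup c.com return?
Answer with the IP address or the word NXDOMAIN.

Op 1: tick 5 -> clock=5.
Op 2: tick 1 -> clock=6.
Op 3: insert b.com -> 10.0.0.4 (expiry=6+5=11). clock=6
Op 4: tick 6 -> clock=12. purged={b.com}
Op 5: insert a.com -> 10.0.0.1 (expiry=12+2=14). clock=12
Op 6: insert d.com -> 10.0.0.3 (expiry=12+2=14). clock=12
Op 7: tick 1 -> clock=13.
Op 8: tick 1 -> clock=14. purged={a.com,d.com}
Op 9: tick 1 -> clock=15.
Op 10: insert b.com -> 10.0.0.4 (expiry=15+13=28). clock=15
Op 11: tick 1 -> clock=16.
Op 12: tick 5 -> clock=21.
Op 13: tick 2 -> clock=23.
Op 14: insert c.com -> 10.0.0.4 (expiry=23+4=27). clock=23
Op 15: insert a.com -> 10.0.0.2 (expiry=23+10=33). clock=23
Op 16: insert a.com -> 10.0.0.1 (expiry=23+3=26). clock=23
Op 17: insert d.com -> 10.0.0.4 (expiry=23+8=31). clock=23
Op 18: insert b.com -> 10.0.0.4 (expiry=23+5=28). clock=23
lookup c.com: present, ip=10.0.0.4 expiry=27 > clock=23

Answer: 10.0.0.4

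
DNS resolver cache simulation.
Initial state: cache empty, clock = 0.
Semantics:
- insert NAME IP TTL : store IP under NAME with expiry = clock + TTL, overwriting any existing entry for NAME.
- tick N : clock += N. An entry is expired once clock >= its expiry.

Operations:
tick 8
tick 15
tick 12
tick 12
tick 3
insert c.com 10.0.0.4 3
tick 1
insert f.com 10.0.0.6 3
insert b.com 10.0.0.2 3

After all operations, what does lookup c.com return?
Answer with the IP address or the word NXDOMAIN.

Answer: 10.0.0.4

Derivation:
Op 1: tick 8 -> clock=8.
Op 2: tick 15 -> clock=23.
Op 3: tick 12 -> clock=35.
Op 4: tick 12 -> clock=47.
Op 5: tick 3 -> clock=50.
Op 6: insert c.com -> 10.0.0.4 (expiry=50+3=53). clock=50
Op 7: tick 1 -> clock=51.
Op 8: insert f.com -> 10.0.0.6 (expiry=51+3=54). clock=51
Op 9: insert b.com -> 10.0.0.2 (expiry=51+3=54). clock=51
lookup c.com: present, ip=10.0.0.4 expiry=53 > clock=51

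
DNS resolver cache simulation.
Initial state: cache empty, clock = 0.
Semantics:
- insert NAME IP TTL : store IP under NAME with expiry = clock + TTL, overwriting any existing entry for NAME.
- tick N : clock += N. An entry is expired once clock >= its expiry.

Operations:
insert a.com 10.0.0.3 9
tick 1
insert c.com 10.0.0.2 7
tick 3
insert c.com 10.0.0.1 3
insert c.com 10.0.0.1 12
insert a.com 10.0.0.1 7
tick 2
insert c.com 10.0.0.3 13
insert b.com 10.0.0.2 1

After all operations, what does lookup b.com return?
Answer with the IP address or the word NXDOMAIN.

Answer: 10.0.0.2

Derivation:
Op 1: insert a.com -> 10.0.0.3 (expiry=0+9=9). clock=0
Op 2: tick 1 -> clock=1.
Op 3: insert c.com -> 10.0.0.2 (expiry=1+7=8). clock=1
Op 4: tick 3 -> clock=4.
Op 5: insert c.com -> 10.0.0.1 (expiry=4+3=7). clock=4
Op 6: insert c.com -> 10.0.0.1 (expiry=4+12=16). clock=4
Op 7: insert a.com -> 10.0.0.1 (expiry=4+7=11). clock=4
Op 8: tick 2 -> clock=6.
Op 9: insert c.com -> 10.0.0.3 (expiry=6+13=19). clock=6
Op 10: insert b.com -> 10.0.0.2 (expiry=6+1=7). clock=6
lookup b.com: present, ip=10.0.0.2 expiry=7 > clock=6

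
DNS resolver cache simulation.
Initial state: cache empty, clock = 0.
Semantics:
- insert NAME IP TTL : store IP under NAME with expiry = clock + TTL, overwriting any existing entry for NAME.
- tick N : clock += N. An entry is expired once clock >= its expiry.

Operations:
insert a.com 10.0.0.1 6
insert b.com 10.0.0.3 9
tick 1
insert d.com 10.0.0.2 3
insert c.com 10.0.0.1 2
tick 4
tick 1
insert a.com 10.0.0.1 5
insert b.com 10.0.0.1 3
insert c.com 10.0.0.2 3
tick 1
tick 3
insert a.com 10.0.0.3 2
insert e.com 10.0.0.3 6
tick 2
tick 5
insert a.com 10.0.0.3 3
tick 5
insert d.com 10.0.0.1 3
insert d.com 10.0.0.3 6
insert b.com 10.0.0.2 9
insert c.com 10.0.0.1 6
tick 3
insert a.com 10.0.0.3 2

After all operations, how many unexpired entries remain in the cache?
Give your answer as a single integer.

Answer: 4

Derivation:
Op 1: insert a.com -> 10.0.0.1 (expiry=0+6=6). clock=0
Op 2: insert b.com -> 10.0.0.3 (expiry=0+9=9). clock=0
Op 3: tick 1 -> clock=1.
Op 4: insert d.com -> 10.0.0.2 (expiry=1+3=4). clock=1
Op 5: insert c.com -> 10.0.0.1 (expiry=1+2=3). clock=1
Op 6: tick 4 -> clock=5. purged={c.com,d.com}
Op 7: tick 1 -> clock=6. purged={a.com}
Op 8: insert a.com -> 10.0.0.1 (expiry=6+5=11). clock=6
Op 9: insert b.com -> 10.0.0.1 (expiry=6+3=9). clock=6
Op 10: insert c.com -> 10.0.0.2 (expiry=6+3=9). clock=6
Op 11: tick 1 -> clock=7.
Op 12: tick 3 -> clock=10. purged={b.com,c.com}
Op 13: insert a.com -> 10.0.0.3 (expiry=10+2=12). clock=10
Op 14: insert e.com -> 10.0.0.3 (expiry=10+6=16). clock=10
Op 15: tick 2 -> clock=12. purged={a.com}
Op 16: tick 5 -> clock=17. purged={e.com}
Op 17: insert a.com -> 10.0.0.3 (expiry=17+3=20). clock=17
Op 18: tick 5 -> clock=22. purged={a.com}
Op 19: insert d.com -> 10.0.0.1 (expiry=22+3=25). clock=22
Op 20: insert d.com -> 10.0.0.3 (expiry=22+6=28). clock=22
Op 21: insert b.com -> 10.0.0.2 (expiry=22+9=31). clock=22
Op 22: insert c.com -> 10.0.0.1 (expiry=22+6=28). clock=22
Op 23: tick 3 -> clock=25.
Op 24: insert a.com -> 10.0.0.3 (expiry=25+2=27). clock=25
Final cache (unexpired): {a.com,b.com,c.com,d.com} -> size=4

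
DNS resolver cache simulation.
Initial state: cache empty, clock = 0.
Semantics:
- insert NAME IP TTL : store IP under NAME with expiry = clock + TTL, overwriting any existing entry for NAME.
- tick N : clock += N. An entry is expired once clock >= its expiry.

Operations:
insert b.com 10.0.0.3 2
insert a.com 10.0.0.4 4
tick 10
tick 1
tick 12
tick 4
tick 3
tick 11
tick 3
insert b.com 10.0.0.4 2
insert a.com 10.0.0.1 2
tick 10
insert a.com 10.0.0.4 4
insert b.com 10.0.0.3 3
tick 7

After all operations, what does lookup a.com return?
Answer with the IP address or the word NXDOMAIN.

Op 1: insert b.com -> 10.0.0.3 (expiry=0+2=2). clock=0
Op 2: insert a.com -> 10.0.0.4 (expiry=0+4=4). clock=0
Op 3: tick 10 -> clock=10. purged={a.com,b.com}
Op 4: tick 1 -> clock=11.
Op 5: tick 12 -> clock=23.
Op 6: tick 4 -> clock=27.
Op 7: tick 3 -> clock=30.
Op 8: tick 11 -> clock=41.
Op 9: tick 3 -> clock=44.
Op 10: insert b.com -> 10.0.0.4 (expiry=44+2=46). clock=44
Op 11: insert a.com -> 10.0.0.1 (expiry=44+2=46). clock=44
Op 12: tick 10 -> clock=54. purged={a.com,b.com}
Op 13: insert a.com -> 10.0.0.4 (expiry=54+4=58). clock=54
Op 14: insert b.com -> 10.0.0.3 (expiry=54+3=57). clock=54
Op 15: tick 7 -> clock=61. purged={a.com,b.com}
lookup a.com: not in cache (expired or never inserted)

Answer: NXDOMAIN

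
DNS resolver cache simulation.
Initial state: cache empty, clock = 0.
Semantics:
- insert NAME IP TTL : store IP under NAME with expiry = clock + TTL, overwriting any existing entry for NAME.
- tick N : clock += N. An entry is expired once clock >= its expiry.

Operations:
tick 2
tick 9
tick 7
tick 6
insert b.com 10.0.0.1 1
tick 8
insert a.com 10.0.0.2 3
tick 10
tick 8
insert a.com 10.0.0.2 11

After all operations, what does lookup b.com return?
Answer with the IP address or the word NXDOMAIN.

Answer: NXDOMAIN

Derivation:
Op 1: tick 2 -> clock=2.
Op 2: tick 9 -> clock=11.
Op 3: tick 7 -> clock=18.
Op 4: tick 6 -> clock=24.
Op 5: insert b.com -> 10.0.0.1 (expiry=24+1=25). clock=24
Op 6: tick 8 -> clock=32. purged={b.com}
Op 7: insert a.com -> 10.0.0.2 (expiry=32+3=35). clock=32
Op 8: tick 10 -> clock=42. purged={a.com}
Op 9: tick 8 -> clock=50.
Op 10: insert a.com -> 10.0.0.2 (expiry=50+11=61). clock=50
lookup b.com: not in cache (expired or never inserted)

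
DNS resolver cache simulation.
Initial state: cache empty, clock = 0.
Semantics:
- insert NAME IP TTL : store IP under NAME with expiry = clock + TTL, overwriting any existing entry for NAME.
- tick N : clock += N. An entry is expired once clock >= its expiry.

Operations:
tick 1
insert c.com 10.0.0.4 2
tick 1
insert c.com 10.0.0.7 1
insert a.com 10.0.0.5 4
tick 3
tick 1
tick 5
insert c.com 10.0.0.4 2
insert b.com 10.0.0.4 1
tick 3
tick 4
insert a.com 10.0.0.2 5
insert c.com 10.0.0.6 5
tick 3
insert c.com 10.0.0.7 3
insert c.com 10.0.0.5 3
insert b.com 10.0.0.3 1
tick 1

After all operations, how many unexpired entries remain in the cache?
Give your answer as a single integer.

Op 1: tick 1 -> clock=1.
Op 2: insert c.com -> 10.0.0.4 (expiry=1+2=3). clock=1
Op 3: tick 1 -> clock=2.
Op 4: insert c.com -> 10.0.0.7 (expiry=2+1=3). clock=2
Op 5: insert a.com -> 10.0.0.5 (expiry=2+4=6). clock=2
Op 6: tick 3 -> clock=5. purged={c.com}
Op 7: tick 1 -> clock=6. purged={a.com}
Op 8: tick 5 -> clock=11.
Op 9: insert c.com -> 10.0.0.4 (expiry=11+2=13). clock=11
Op 10: insert b.com -> 10.0.0.4 (expiry=11+1=12). clock=11
Op 11: tick 3 -> clock=14. purged={b.com,c.com}
Op 12: tick 4 -> clock=18.
Op 13: insert a.com -> 10.0.0.2 (expiry=18+5=23). clock=18
Op 14: insert c.com -> 10.0.0.6 (expiry=18+5=23). clock=18
Op 15: tick 3 -> clock=21.
Op 16: insert c.com -> 10.0.0.7 (expiry=21+3=24). clock=21
Op 17: insert c.com -> 10.0.0.5 (expiry=21+3=24). clock=21
Op 18: insert b.com -> 10.0.0.3 (expiry=21+1=22). clock=21
Op 19: tick 1 -> clock=22. purged={b.com}
Final cache (unexpired): {a.com,c.com} -> size=2

Answer: 2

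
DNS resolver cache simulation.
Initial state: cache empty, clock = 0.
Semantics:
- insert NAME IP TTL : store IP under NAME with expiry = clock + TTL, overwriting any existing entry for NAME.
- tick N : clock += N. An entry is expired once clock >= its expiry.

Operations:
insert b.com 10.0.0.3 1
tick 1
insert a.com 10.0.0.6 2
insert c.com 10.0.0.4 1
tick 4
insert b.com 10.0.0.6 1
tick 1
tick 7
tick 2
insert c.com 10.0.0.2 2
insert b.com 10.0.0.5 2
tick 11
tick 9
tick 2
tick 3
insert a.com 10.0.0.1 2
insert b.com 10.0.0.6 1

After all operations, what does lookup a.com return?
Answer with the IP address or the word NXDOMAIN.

Op 1: insert b.com -> 10.0.0.3 (expiry=0+1=1). clock=0
Op 2: tick 1 -> clock=1. purged={b.com}
Op 3: insert a.com -> 10.0.0.6 (expiry=1+2=3). clock=1
Op 4: insert c.com -> 10.0.0.4 (expiry=1+1=2). clock=1
Op 5: tick 4 -> clock=5. purged={a.com,c.com}
Op 6: insert b.com -> 10.0.0.6 (expiry=5+1=6). clock=5
Op 7: tick 1 -> clock=6. purged={b.com}
Op 8: tick 7 -> clock=13.
Op 9: tick 2 -> clock=15.
Op 10: insert c.com -> 10.0.0.2 (expiry=15+2=17). clock=15
Op 11: insert b.com -> 10.0.0.5 (expiry=15+2=17). clock=15
Op 12: tick 11 -> clock=26. purged={b.com,c.com}
Op 13: tick 9 -> clock=35.
Op 14: tick 2 -> clock=37.
Op 15: tick 3 -> clock=40.
Op 16: insert a.com -> 10.0.0.1 (expiry=40+2=42). clock=40
Op 17: insert b.com -> 10.0.0.6 (expiry=40+1=41). clock=40
lookup a.com: present, ip=10.0.0.1 expiry=42 > clock=40

Answer: 10.0.0.1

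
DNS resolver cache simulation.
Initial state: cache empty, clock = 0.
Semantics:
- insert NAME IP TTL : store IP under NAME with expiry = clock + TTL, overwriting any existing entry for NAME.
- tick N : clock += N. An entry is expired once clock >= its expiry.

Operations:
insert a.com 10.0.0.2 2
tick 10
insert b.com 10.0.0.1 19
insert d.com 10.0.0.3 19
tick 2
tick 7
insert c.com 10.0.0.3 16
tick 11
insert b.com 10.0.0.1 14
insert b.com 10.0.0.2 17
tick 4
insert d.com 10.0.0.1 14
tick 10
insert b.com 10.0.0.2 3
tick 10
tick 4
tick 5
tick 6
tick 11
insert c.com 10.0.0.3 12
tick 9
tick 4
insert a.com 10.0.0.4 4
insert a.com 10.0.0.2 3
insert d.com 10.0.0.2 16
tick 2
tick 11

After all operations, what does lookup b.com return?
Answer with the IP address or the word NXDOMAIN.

Op 1: insert a.com -> 10.0.0.2 (expiry=0+2=2). clock=0
Op 2: tick 10 -> clock=10. purged={a.com}
Op 3: insert b.com -> 10.0.0.1 (expiry=10+19=29). clock=10
Op 4: insert d.com -> 10.0.0.3 (expiry=10+19=29). clock=10
Op 5: tick 2 -> clock=12.
Op 6: tick 7 -> clock=19.
Op 7: insert c.com -> 10.0.0.3 (expiry=19+16=35). clock=19
Op 8: tick 11 -> clock=30. purged={b.com,d.com}
Op 9: insert b.com -> 10.0.0.1 (expiry=30+14=44). clock=30
Op 10: insert b.com -> 10.0.0.2 (expiry=30+17=47). clock=30
Op 11: tick 4 -> clock=34.
Op 12: insert d.com -> 10.0.0.1 (expiry=34+14=48). clock=34
Op 13: tick 10 -> clock=44. purged={c.com}
Op 14: insert b.com -> 10.0.0.2 (expiry=44+3=47). clock=44
Op 15: tick 10 -> clock=54. purged={b.com,d.com}
Op 16: tick 4 -> clock=58.
Op 17: tick 5 -> clock=63.
Op 18: tick 6 -> clock=69.
Op 19: tick 11 -> clock=80.
Op 20: insert c.com -> 10.0.0.3 (expiry=80+12=92). clock=80
Op 21: tick 9 -> clock=89.
Op 22: tick 4 -> clock=93. purged={c.com}
Op 23: insert a.com -> 10.0.0.4 (expiry=93+4=97). clock=93
Op 24: insert a.com -> 10.0.0.2 (expiry=93+3=96). clock=93
Op 25: insert d.com -> 10.0.0.2 (expiry=93+16=109). clock=93
Op 26: tick 2 -> clock=95.
Op 27: tick 11 -> clock=106. purged={a.com}
lookup b.com: not in cache (expired or never inserted)

Answer: NXDOMAIN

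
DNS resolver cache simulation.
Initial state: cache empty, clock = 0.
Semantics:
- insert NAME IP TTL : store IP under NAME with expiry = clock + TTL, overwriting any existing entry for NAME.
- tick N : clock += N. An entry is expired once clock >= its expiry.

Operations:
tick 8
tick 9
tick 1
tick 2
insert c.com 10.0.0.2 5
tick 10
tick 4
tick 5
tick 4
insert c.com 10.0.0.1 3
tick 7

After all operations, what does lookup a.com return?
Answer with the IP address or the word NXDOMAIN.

Answer: NXDOMAIN

Derivation:
Op 1: tick 8 -> clock=8.
Op 2: tick 9 -> clock=17.
Op 3: tick 1 -> clock=18.
Op 4: tick 2 -> clock=20.
Op 5: insert c.com -> 10.0.0.2 (expiry=20+5=25). clock=20
Op 6: tick 10 -> clock=30. purged={c.com}
Op 7: tick 4 -> clock=34.
Op 8: tick 5 -> clock=39.
Op 9: tick 4 -> clock=43.
Op 10: insert c.com -> 10.0.0.1 (expiry=43+3=46). clock=43
Op 11: tick 7 -> clock=50. purged={c.com}
lookup a.com: not in cache (expired or never inserted)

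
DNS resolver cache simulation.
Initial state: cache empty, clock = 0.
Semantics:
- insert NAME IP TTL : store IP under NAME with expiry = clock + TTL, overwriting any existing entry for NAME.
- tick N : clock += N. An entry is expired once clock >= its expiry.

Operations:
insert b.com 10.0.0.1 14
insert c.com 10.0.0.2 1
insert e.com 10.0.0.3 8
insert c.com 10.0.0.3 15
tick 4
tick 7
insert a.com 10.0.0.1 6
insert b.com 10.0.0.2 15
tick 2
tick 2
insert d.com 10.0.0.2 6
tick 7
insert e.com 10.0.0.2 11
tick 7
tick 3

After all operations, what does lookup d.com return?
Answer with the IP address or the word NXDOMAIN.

Answer: NXDOMAIN

Derivation:
Op 1: insert b.com -> 10.0.0.1 (expiry=0+14=14). clock=0
Op 2: insert c.com -> 10.0.0.2 (expiry=0+1=1). clock=0
Op 3: insert e.com -> 10.0.0.3 (expiry=0+8=8). clock=0
Op 4: insert c.com -> 10.0.0.3 (expiry=0+15=15). clock=0
Op 5: tick 4 -> clock=4.
Op 6: tick 7 -> clock=11. purged={e.com}
Op 7: insert a.com -> 10.0.0.1 (expiry=11+6=17). clock=11
Op 8: insert b.com -> 10.0.0.2 (expiry=11+15=26). clock=11
Op 9: tick 2 -> clock=13.
Op 10: tick 2 -> clock=15. purged={c.com}
Op 11: insert d.com -> 10.0.0.2 (expiry=15+6=21). clock=15
Op 12: tick 7 -> clock=22. purged={a.com,d.com}
Op 13: insert e.com -> 10.0.0.2 (expiry=22+11=33). clock=22
Op 14: tick 7 -> clock=29. purged={b.com}
Op 15: tick 3 -> clock=32.
lookup d.com: not in cache (expired or never inserted)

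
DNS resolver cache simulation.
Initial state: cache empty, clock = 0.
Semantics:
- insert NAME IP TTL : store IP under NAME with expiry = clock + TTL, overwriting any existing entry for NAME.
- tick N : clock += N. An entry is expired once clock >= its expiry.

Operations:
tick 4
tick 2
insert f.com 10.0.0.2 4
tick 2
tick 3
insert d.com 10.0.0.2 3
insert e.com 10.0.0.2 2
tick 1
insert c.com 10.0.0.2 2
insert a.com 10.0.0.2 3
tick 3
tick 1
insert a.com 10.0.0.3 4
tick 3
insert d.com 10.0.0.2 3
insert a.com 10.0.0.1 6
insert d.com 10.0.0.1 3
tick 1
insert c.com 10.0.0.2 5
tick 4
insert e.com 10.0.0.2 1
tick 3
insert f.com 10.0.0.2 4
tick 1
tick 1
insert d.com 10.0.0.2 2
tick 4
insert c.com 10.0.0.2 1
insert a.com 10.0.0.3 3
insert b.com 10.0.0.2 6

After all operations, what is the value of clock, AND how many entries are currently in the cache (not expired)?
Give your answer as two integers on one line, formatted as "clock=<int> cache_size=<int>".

Answer: clock=33 cache_size=3

Derivation:
Op 1: tick 4 -> clock=4.
Op 2: tick 2 -> clock=6.
Op 3: insert f.com -> 10.0.0.2 (expiry=6+4=10). clock=6
Op 4: tick 2 -> clock=8.
Op 5: tick 3 -> clock=11. purged={f.com}
Op 6: insert d.com -> 10.0.0.2 (expiry=11+3=14). clock=11
Op 7: insert e.com -> 10.0.0.2 (expiry=11+2=13). clock=11
Op 8: tick 1 -> clock=12.
Op 9: insert c.com -> 10.0.0.2 (expiry=12+2=14). clock=12
Op 10: insert a.com -> 10.0.0.2 (expiry=12+3=15). clock=12
Op 11: tick 3 -> clock=15. purged={a.com,c.com,d.com,e.com}
Op 12: tick 1 -> clock=16.
Op 13: insert a.com -> 10.0.0.3 (expiry=16+4=20). clock=16
Op 14: tick 3 -> clock=19.
Op 15: insert d.com -> 10.0.0.2 (expiry=19+3=22). clock=19
Op 16: insert a.com -> 10.0.0.1 (expiry=19+6=25). clock=19
Op 17: insert d.com -> 10.0.0.1 (expiry=19+3=22). clock=19
Op 18: tick 1 -> clock=20.
Op 19: insert c.com -> 10.0.0.2 (expiry=20+5=25). clock=20
Op 20: tick 4 -> clock=24. purged={d.com}
Op 21: insert e.com -> 10.0.0.2 (expiry=24+1=25). clock=24
Op 22: tick 3 -> clock=27. purged={a.com,c.com,e.com}
Op 23: insert f.com -> 10.0.0.2 (expiry=27+4=31). clock=27
Op 24: tick 1 -> clock=28.
Op 25: tick 1 -> clock=29.
Op 26: insert d.com -> 10.0.0.2 (expiry=29+2=31). clock=29
Op 27: tick 4 -> clock=33. purged={d.com,f.com}
Op 28: insert c.com -> 10.0.0.2 (expiry=33+1=34). clock=33
Op 29: insert a.com -> 10.0.0.3 (expiry=33+3=36). clock=33
Op 30: insert b.com -> 10.0.0.2 (expiry=33+6=39). clock=33
Final clock = 33
Final cache (unexpired): {a.com,b.com,c.com} -> size=3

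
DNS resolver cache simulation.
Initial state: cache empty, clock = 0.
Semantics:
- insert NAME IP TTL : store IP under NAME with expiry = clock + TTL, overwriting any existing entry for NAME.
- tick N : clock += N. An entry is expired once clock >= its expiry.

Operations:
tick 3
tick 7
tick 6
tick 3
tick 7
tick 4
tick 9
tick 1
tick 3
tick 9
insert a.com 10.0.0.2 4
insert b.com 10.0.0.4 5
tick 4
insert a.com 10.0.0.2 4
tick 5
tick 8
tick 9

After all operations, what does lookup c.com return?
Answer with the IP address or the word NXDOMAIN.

Op 1: tick 3 -> clock=3.
Op 2: tick 7 -> clock=10.
Op 3: tick 6 -> clock=16.
Op 4: tick 3 -> clock=19.
Op 5: tick 7 -> clock=26.
Op 6: tick 4 -> clock=30.
Op 7: tick 9 -> clock=39.
Op 8: tick 1 -> clock=40.
Op 9: tick 3 -> clock=43.
Op 10: tick 9 -> clock=52.
Op 11: insert a.com -> 10.0.0.2 (expiry=52+4=56). clock=52
Op 12: insert b.com -> 10.0.0.4 (expiry=52+5=57). clock=52
Op 13: tick 4 -> clock=56. purged={a.com}
Op 14: insert a.com -> 10.0.0.2 (expiry=56+4=60). clock=56
Op 15: tick 5 -> clock=61. purged={a.com,b.com}
Op 16: tick 8 -> clock=69.
Op 17: tick 9 -> clock=78.
lookup c.com: not in cache (expired or never inserted)

Answer: NXDOMAIN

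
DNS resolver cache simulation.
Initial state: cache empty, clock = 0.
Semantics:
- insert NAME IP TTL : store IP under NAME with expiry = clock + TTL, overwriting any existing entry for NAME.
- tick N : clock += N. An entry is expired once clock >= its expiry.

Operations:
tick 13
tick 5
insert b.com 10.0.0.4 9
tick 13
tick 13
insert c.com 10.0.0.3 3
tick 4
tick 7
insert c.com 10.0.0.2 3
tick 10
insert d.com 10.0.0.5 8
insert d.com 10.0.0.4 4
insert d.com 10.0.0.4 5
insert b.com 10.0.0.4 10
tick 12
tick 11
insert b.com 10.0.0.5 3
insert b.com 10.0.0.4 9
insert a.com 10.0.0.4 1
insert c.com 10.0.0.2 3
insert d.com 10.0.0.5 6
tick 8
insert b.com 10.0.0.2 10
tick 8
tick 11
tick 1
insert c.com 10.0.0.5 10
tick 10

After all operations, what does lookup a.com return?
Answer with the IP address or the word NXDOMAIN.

Answer: NXDOMAIN

Derivation:
Op 1: tick 13 -> clock=13.
Op 2: tick 5 -> clock=18.
Op 3: insert b.com -> 10.0.0.4 (expiry=18+9=27). clock=18
Op 4: tick 13 -> clock=31. purged={b.com}
Op 5: tick 13 -> clock=44.
Op 6: insert c.com -> 10.0.0.3 (expiry=44+3=47). clock=44
Op 7: tick 4 -> clock=48. purged={c.com}
Op 8: tick 7 -> clock=55.
Op 9: insert c.com -> 10.0.0.2 (expiry=55+3=58). clock=55
Op 10: tick 10 -> clock=65. purged={c.com}
Op 11: insert d.com -> 10.0.0.5 (expiry=65+8=73). clock=65
Op 12: insert d.com -> 10.0.0.4 (expiry=65+4=69). clock=65
Op 13: insert d.com -> 10.0.0.4 (expiry=65+5=70). clock=65
Op 14: insert b.com -> 10.0.0.4 (expiry=65+10=75). clock=65
Op 15: tick 12 -> clock=77. purged={b.com,d.com}
Op 16: tick 11 -> clock=88.
Op 17: insert b.com -> 10.0.0.5 (expiry=88+3=91). clock=88
Op 18: insert b.com -> 10.0.0.4 (expiry=88+9=97). clock=88
Op 19: insert a.com -> 10.0.0.4 (expiry=88+1=89). clock=88
Op 20: insert c.com -> 10.0.0.2 (expiry=88+3=91). clock=88
Op 21: insert d.com -> 10.0.0.5 (expiry=88+6=94). clock=88
Op 22: tick 8 -> clock=96. purged={a.com,c.com,d.com}
Op 23: insert b.com -> 10.0.0.2 (expiry=96+10=106). clock=96
Op 24: tick 8 -> clock=104.
Op 25: tick 11 -> clock=115. purged={b.com}
Op 26: tick 1 -> clock=116.
Op 27: insert c.com -> 10.0.0.5 (expiry=116+10=126). clock=116
Op 28: tick 10 -> clock=126. purged={c.com}
lookup a.com: not in cache (expired or never inserted)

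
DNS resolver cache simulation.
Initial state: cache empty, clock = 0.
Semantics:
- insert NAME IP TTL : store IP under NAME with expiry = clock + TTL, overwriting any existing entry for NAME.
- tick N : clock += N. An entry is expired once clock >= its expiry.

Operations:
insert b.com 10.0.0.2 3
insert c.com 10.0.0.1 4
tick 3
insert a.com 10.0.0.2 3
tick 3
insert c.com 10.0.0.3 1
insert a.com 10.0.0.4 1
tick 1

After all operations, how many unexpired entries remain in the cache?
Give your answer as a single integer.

Op 1: insert b.com -> 10.0.0.2 (expiry=0+3=3). clock=0
Op 2: insert c.com -> 10.0.0.1 (expiry=0+4=4). clock=0
Op 3: tick 3 -> clock=3. purged={b.com}
Op 4: insert a.com -> 10.0.0.2 (expiry=3+3=6). clock=3
Op 5: tick 3 -> clock=6. purged={a.com,c.com}
Op 6: insert c.com -> 10.0.0.3 (expiry=6+1=7). clock=6
Op 7: insert a.com -> 10.0.0.4 (expiry=6+1=7). clock=6
Op 8: tick 1 -> clock=7. purged={a.com,c.com}
Final cache (unexpired): {} -> size=0

Answer: 0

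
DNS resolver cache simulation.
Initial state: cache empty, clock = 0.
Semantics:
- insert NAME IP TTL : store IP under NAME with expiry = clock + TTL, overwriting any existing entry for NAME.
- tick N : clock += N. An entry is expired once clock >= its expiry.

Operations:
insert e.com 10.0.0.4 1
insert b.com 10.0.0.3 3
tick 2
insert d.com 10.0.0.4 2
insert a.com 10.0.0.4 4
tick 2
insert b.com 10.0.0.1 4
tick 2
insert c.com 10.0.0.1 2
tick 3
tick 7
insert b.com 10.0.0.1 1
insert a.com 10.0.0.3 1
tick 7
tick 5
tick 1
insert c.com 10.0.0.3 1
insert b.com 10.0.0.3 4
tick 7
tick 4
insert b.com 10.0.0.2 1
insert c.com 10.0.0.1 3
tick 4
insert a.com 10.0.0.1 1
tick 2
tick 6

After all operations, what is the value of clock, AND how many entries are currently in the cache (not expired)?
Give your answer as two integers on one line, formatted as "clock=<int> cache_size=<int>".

Answer: clock=52 cache_size=0

Derivation:
Op 1: insert e.com -> 10.0.0.4 (expiry=0+1=1). clock=0
Op 2: insert b.com -> 10.0.0.3 (expiry=0+3=3). clock=0
Op 3: tick 2 -> clock=2. purged={e.com}
Op 4: insert d.com -> 10.0.0.4 (expiry=2+2=4). clock=2
Op 5: insert a.com -> 10.0.0.4 (expiry=2+4=6). clock=2
Op 6: tick 2 -> clock=4. purged={b.com,d.com}
Op 7: insert b.com -> 10.0.0.1 (expiry=4+4=8). clock=4
Op 8: tick 2 -> clock=6. purged={a.com}
Op 9: insert c.com -> 10.0.0.1 (expiry=6+2=8). clock=6
Op 10: tick 3 -> clock=9. purged={b.com,c.com}
Op 11: tick 7 -> clock=16.
Op 12: insert b.com -> 10.0.0.1 (expiry=16+1=17). clock=16
Op 13: insert a.com -> 10.0.0.3 (expiry=16+1=17). clock=16
Op 14: tick 7 -> clock=23. purged={a.com,b.com}
Op 15: tick 5 -> clock=28.
Op 16: tick 1 -> clock=29.
Op 17: insert c.com -> 10.0.0.3 (expiry=29+1=30). clock=29
Op 18: insert b.com -> 10.0.0.3 (expiry=29+4=33). clock=29
Op 19: tick 7 -> clock=36. purged={b.com,c.com}
Op 20: tick 4 -> clock=40.
Op 21: insert b.com -> 10.0.0.2 (expiry=40+1=41). clock=40
Op 22: insert c.com -> 10.0.0.1 (expiry=40+3=43). clock=40
Op 23: tick 4 -> clock=44. purged={b.com,c.com}
Op 24: insert a.com -> 10.0.0.1 (expiry=44+1=45). clock=44
Op 25: tick 2 -> clock=46. purged={a.com}
Op 26: tick 6 -> clock=52.
Final clock = 52
Final cache (unexpired): {} -> size=0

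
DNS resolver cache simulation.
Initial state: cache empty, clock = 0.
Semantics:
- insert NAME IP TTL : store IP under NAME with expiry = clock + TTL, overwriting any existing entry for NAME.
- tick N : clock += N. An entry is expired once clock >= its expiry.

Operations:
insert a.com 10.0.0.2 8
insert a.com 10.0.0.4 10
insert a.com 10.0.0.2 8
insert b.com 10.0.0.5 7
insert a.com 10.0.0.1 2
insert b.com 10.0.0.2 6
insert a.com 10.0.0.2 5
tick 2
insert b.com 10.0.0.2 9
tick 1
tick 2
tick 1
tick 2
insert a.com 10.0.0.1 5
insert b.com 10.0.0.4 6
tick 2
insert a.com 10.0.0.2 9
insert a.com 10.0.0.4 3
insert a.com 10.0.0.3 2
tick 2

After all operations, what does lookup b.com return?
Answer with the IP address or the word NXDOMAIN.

Op 1: insert a.com -> 10.0.0.2 (expiry=0+8=8). clock=0
Op 2: insert a.com -> 10.0.0.4 (expiry=0+10=10). clock=0
Op 3: insert a.com -> 10.0.0.2 (expiry=0+8=8). clock=0
Op 4: insert b.com -> 10.0.0.5 (expiry=0+7=7). clock=0
Op 5: insert a.com -> 10.0.0.1 (expiry=0+2=2). clock=0
Op 6: insert b.com -> 10.0.0.2 (expiry=0+6=6). clock=0
Op 7: insert a.com -> 10.0.0.2 (expiry=0+5=5). clock=0
Op 8: tick 2 -> clock=2.
Op 9: insert b.com -> 10.0.0.2 (expiry=2+9=11). clock=2
Op 10: tick 1 -> clock=3.
Op 11: tick 2 -> clock=5. purged={a.com}
Op 12: tick 1 -> clock=6.
Op 13: tick 2 -> clock=8.
Op 14: insert a.com -> 10.0.0.1 (expiry=8+5=13). clock=8
Op 15: insert b.com -> 10.0.0.4 (expiry=8+6=14). clock=8
Op 16: tick 2 -> clock=10.
Op 17: insert a.com -> 10.0.0.2 (expiry=10+9=19). clock=10
Op 18: insert a.com -> 10.0.0.4 (expiry=10+3=13). clock=10
Op 19: insert a.com -> 10.0.0.3 (expiry=10+2=12). clock=10
Op 20: tick 2 -> clock=12. purged={a.com}
lookup b.com: present, ip=10.0.0.4 expiry=14 > clock=12

Answer: 10.0.0.4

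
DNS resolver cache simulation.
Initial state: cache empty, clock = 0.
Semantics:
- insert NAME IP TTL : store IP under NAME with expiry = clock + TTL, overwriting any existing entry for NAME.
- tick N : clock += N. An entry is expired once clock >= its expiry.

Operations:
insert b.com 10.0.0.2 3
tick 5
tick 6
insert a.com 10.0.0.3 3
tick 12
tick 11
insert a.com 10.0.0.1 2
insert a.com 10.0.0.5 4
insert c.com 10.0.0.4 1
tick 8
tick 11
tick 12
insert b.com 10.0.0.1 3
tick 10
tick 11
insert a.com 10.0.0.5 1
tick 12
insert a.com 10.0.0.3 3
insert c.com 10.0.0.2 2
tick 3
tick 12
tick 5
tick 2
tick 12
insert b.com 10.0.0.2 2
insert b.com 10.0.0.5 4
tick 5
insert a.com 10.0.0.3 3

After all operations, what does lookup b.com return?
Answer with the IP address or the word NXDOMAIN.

Op 1: insert b.com -> 10.0.0.2 (expiry=0+3=3). clock=0
Op 2: tick 5 -> clock=5. purged={b.com}
Op 3: tick 6 -> clock=11.
Op 4: insert a.com -> 10.0.0.3 (expiry=11+3=14). clock=11
Op 5: tick 12 -> clock=23. purged={a.com}
Op 6: tick 11 -> clock=34.
Op 7: insert a.com -> 10.0.0.1 (expiry=34+2=36). clock=34
Op 8: insert a.com -> 10.0.0.5 (expiry=34+4=38). clock=34
Op 9: insert c.com -> 10.0.0.4 (expiry=34+1=35). clock=34
Op 10: tick 8 -> clock=42. purged={a.com,c.com}
Op 11: tick 11 -> clock=53.
Op 12: tick 12 -> clock=65.
Op 13: insert b.com -> 10.0.0.1 (expiry=65+3=68). clock=65
Op 14: tick 10 -> clock=75. purged={b.com}
Op 15: tick 11 -> clock=86.
Op 16: insert a.com -> 10.0.0.5 (expiry=86+1=87). clock=86
Op 17: tick 12 -> clock=98. purged={a.com}
Op 18: insert a.com -> 10.0.0.3 (expiry=98+3=101). clock=98
Op 19: insert c.com -> 10.0.0.2 (expiry=98+2=100). clock=98
Op 20: tick 3 -> clock=101. purged={a.com,c.com}
Op 21: tick 12 -> clock=113.
Op 22: tick 5 -> clock=118.
Op 23: tick 2 -> clock=120.
Op 24: tick 12 -> clock=132.
Op 25: insert b.com -> 10.0.0.2 (expiry=132+2=134). clock=132
Op 26: insert b.com -> 10.0.0.5 (expiry=132+4=136). clock=132
Op 27: tick 5 -> clock=137. purged={b.com}
Op 28: insert a.com -> 10.0.0.3 (expiry=137+3=140). clock=137
lookup b.com: not in cache (expired or never inserted)

Answer: NXDOMAIN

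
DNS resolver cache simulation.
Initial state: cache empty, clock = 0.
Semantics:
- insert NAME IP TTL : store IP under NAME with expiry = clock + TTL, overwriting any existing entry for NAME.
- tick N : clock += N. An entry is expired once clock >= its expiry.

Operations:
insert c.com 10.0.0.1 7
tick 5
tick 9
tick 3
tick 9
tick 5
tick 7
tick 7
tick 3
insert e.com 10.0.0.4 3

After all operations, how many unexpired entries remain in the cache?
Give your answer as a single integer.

Op 1: insert c.com -> 10.0.0.1 (expiry=0+7=7). clock=0
Op 2: tick 5 -> clock=5.
Op 3: tick 9 -> clock=14. purged={c.com}
Op 4: tick 3 -> clock=17.
Op 5: tick 9 -> clock=26.
Op 6: tick 5 -> clock=31.
Op 7: tick 7 -> clock=38.
Op 8: tick 7 -> clock=45.
Op 9: tick 3 -> clock=48.
Op 10: insert e.com -> 10.0.0.4 (expiry=48+3=51). clock=48
Final cache (unexpired): {e.com} -> size=1

Answer: 1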